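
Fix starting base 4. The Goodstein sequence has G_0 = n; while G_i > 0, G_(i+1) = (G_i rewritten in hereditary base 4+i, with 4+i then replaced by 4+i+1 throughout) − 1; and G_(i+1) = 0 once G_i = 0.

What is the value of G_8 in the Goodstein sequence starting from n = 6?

1

G_0 = 6. HB_4(6) = 4 + 2. Bump = 7. G_1 = 6.
G_1 = 6. HB_5(6) = 5 + 1. Bump = 7. G_2 = 6.
G_2 = 6. HB_6(6) = 6. Bump = 7. G_3 = 6.
G_3 = 6. HB_7(6) = 6. Bump = 6. G_4 = 5.
G_4 = 5. HB_8(5) = 5. Bump = 5. G_5 = 4.
G_5 = 4. HB_9(4) = 4. Bump = 4. G_6 = 3.
G_6 = 3. HB_10(3) = 3. Bump = 3. G_7 = 2.
G_7 = 2. HB_11(2) = 2. Bump = 2. G_8 = 1.
G_8 = 1. HB_12(1) = 1. Bump = 1. G_9 = 0.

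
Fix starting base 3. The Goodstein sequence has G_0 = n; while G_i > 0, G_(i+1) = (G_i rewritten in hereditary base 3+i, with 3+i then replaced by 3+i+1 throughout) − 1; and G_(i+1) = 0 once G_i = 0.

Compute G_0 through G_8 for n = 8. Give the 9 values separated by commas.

8, 9, 10, 11, 11, 11, 11, 11, 11

[0] 8 ≡ 2·3 + 2 (base 3). Lift 4: 10. −1: 9.
[1] 9 ≡ 2·4 + 1 (base 4). Lift 5: 11. −1: 10.
[2] 10 ≡ 2·5 (base 5). Lift 6: 12. −1: 11.
[3] 11 ≡ 6 + 5 (base 6). Lift 7: 12. −1: 11.
[4] 11 ≡ 7 + 4 (base 7). Lift 8: 12. −1: 11.
[5] 11 ≡ 8 + 3 (base 8). Lift 9: 12. −1: 11.
[6] 11 ≡ 9 + 2 (base 9). Lift 10: 12. −1: 11.
[7] 11 ≡ 10 + 1 (base 10). Lift 11: 12. −1: 11.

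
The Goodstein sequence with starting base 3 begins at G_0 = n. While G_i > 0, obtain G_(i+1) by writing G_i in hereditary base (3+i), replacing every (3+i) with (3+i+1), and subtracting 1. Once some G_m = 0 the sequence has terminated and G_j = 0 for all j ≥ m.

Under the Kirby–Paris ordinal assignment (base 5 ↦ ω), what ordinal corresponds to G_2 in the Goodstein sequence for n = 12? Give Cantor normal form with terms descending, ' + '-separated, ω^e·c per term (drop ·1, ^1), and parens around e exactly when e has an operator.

step 0: 12 = 3^2 + 3; sub 4 for 3: 4^2 + 4; = 20; G_1 = 20−1 = 19
step 1: 19 = 4^2 + 3; sub 5 for 4: 5^2 + 3; = 28; G_2 = 28−1 = 27

ω^2 + 2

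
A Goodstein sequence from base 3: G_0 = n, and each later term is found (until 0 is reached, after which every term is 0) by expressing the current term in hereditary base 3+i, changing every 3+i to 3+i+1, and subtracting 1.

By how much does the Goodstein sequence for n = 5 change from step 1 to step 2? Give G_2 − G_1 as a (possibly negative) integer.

5 —HB3→ 3 + 2 —bump→ 4 + 2 = 6 —(−1)→ 5
5 —HB4→ 4 + 1 —bump→ 5 + 1 = 6 —(−1)→ 5

0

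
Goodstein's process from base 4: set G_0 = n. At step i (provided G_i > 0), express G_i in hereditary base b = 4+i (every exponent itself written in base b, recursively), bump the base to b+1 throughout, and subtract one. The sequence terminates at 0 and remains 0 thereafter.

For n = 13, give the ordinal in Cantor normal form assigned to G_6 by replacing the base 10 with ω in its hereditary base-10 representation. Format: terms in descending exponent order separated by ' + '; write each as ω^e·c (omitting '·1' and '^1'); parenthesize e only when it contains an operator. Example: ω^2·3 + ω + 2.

ω·2 + 1

step 0: 13 = 3·4 + 1; sub 5 for 4: 3·5 + 1; = 16; G_1 = 16−1 = 15
step 1: 15 = 3·5; sub 6 for 5: 3·6; = 18; G_2 = 18−1 = 17
step 2: 17 = 2·6 + 5; sub 7 for 6: 2·7 + 5; = 19; G_3 = 19−1 = 18
step 3: 18 = 2·7 + 4; sub 8 for 7: 2·8 + 4; = 20; G_4 = 20−1 = 19
step 4: 19 = 2·8 + 3; sub 9 for 8: 2·9 + 3; = 21; G_5 = 21−1 = 20
step 5: 20 = 2·9 + 2; sub 10 for 9: 2·10 + 2; = 22; G_6 = 22−1 = 21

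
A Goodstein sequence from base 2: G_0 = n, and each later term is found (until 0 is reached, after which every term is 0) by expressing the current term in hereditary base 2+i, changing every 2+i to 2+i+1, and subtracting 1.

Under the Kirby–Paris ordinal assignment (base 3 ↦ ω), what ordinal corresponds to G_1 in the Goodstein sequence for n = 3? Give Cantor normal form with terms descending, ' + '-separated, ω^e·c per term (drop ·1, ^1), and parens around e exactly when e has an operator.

ω

i=0: 3 = 2 + 1 (b=2); 2→3: 3 + 1 = 4; 4−1 = 3
i=1: 3 = 3 (b=3); 3→4: 4 = 4; 4−1 = 3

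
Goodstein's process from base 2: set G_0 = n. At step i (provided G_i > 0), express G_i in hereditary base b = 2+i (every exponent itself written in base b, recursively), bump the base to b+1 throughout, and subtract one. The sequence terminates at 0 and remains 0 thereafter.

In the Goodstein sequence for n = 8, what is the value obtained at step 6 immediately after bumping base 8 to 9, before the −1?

i=0: 8 = 2^(2 + 1) (b=2); 2→3: 3^(3 + 1) = 81; 81−1 = 80
i=1: 80 = 2·3^3 + 2·3^2 + 2·3 + 2 (b=3); 3→4: 2·4^4 + 2·4^2 + 2·4 + 2 = 554; 554−1 = 553
i=2: 553 = 2·4^4 + 2·4^2 + 2·4 + 1 (b=4); 4→5: 2·5^5 + 2·5^2 + 2·5 + 1 = 6311; 6311−1 = 6310
i=3: 6310 = 2·5^5 + 2·5^2 + 2·5 (b=5); 5→6: 2·6^6 + 2·6^2 + 2·6 = 93396; 93396−1 = 93395
i=4: 93395 = 2·6^6 + 2·6^2 + 6 + 5 (b=6); 6→7: 2·7^7 + 2·7^2 + 7 + 5 = 1647196; 1647196−1 = 1647195
i=5: 1647195 = 2·7^7 + 2·7^2 + 7 + 4 (b=7); 7→8: 2·8^8 + 2·8^2 + 8 + 4 = 33554572; 33554572−1 = 33554571
i=6: 33554571 = 2·8^8 + 2·8^2 + 8 + 3 (b=8); 8→9: 2·9^9 + 2·9^2 + 9 + 3 = 774841152; 774841152−1 = 774841151

774841152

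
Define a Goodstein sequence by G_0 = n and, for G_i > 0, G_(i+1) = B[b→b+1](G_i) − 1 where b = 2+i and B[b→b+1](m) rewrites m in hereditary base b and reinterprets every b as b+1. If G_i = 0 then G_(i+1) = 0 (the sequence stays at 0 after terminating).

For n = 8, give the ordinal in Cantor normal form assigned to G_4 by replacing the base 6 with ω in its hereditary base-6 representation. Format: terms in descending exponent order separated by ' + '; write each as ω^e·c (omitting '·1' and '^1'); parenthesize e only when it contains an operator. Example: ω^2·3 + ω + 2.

8 —HB2→ 2^(2 + 1) —bump→ 3^(3 + 1) = 81 —(−1)→ 80
80 —HB3→ 2·3^3 + 2·3^2 + 2·3 + 2 —bump→ 2·4^4 + 2·4^2 + 2·4 + 2 = 554 —(−1)→ 553
553 —HB4→ 2·4^4 + 2·4^2 + 2·4 + 1 —bump→ 2·5^5 + 2·5^2 + 2·5 + 1 = 6311 —(−1)→ 6310
6310 —HB5→ 2·5^5 + 2·5^2 + 2·5 —bump→ 2·6^6 + 2·6^2 + 2·6 = 93396 —(−1)→ 93395
93395 —HB6→ 2·6^6 + 2·6^2 + 6 + 5 —bump→ 2·7^7 + 2·7^2 + 7 + 5 = 1647196 —(−1)→ 1647195

ω^ω·2 + ω^2·2 + ω + 5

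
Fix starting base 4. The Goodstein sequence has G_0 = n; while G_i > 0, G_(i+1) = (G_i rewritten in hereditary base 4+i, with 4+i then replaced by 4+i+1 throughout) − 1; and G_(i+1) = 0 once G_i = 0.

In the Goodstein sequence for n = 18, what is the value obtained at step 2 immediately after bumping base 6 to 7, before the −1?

49

(0) 18|_4 = 4^2 + 2 ↦ 5^2 + 2|_5 = 27 ⇒ 26
(1) 26|_5 = 5^2 + 1 ↦ 6^2 + 1|_6 = 37 ⇒ 36
(2) 36|_6 = 6^2 ↦ 7^2|_7 = 49 ⇒ 48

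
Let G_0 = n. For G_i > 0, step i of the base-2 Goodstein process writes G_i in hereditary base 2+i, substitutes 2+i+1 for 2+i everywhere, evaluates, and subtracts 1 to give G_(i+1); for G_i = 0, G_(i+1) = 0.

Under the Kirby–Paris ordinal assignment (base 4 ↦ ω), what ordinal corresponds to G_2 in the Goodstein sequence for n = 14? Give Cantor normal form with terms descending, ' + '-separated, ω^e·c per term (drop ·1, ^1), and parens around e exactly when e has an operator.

ω^(ω + 1) + ω^ω + 1

G_0=14  [base 2] 2^(2 + 1) + 2^2 + 2  →[2↦3]→  3^(3 + 1) + 3^3 + 3 = 111  −1 ⇒ G_1=110
G_1=110  [base 3] 3^(3 + 1) + 3^3 + 2  →[3↦4]→  4^(4 + 1) + 4^4 + 2 = 1282  −1 ⇒ G_2=1281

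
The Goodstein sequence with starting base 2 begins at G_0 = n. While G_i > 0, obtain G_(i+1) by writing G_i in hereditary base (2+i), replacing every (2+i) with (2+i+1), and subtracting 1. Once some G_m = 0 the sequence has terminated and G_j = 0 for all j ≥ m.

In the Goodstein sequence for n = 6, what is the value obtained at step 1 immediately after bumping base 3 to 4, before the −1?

(0) 6|_2 = 2^2 + 2 ↦ 3^3 + 3|_3 = 30 ⇒ 29
(1) 29|_3 = 3^3 + 2 ↦ 4^4 + 2|_4 = 258 ⇒ 257

258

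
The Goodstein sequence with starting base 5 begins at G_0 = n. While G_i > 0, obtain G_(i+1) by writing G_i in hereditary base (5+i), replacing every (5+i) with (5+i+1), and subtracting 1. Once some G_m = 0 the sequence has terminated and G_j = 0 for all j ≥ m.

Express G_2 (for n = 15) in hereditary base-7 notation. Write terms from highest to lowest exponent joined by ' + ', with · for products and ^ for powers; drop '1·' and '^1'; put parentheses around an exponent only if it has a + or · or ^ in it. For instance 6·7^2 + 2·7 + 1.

2·7 + 4

G_0=15  [base 5] 3·5  →[5↦6]→  3·6 = 18  −1 ⇒ G_1=17
G_1=17  [base 6] 2·6 + 5  →[6↦7]→  2·7 + 5 = 19  −1 ⇒ G_2=18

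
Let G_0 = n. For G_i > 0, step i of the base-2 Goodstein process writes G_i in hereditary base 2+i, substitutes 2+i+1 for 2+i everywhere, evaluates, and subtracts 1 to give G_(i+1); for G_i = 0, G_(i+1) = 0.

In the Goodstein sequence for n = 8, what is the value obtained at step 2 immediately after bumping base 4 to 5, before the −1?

6311

(0) 8|_2 = 2^(2 + 1) ↦ 3^(3 + 1)|_3 = 81 ⇒ 80
(1) 80|_3 = 2·3^3 + 2·3^2 + 2·3 + 2 ↦ 2·4^4 + 2·4^2 + 2·4 + 2|_4 = 554 ⇒ 553
(2) 553|_4 = 2·4^4 + 2·4^2 + 2·4 + 1 ↦ 2·5^5 + 2·5^2 + 2·5 + 1|_5 = 6311 ⇒ 6310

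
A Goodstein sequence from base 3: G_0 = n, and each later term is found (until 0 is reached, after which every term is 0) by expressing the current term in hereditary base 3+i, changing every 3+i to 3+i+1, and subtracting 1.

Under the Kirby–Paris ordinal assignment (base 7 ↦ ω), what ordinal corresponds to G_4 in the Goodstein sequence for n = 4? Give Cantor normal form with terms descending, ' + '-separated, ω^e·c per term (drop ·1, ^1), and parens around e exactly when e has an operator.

step 0: 4 = 3 + 1; sub 4 for 3: 4 + 1; = 5; G_1 = 5−1 = 4
step 1: 4 = 4; sub 5 for 4: 5; = 5; G_2 = 5−1 = 4
step 2: 4 = 4; sub 6 for 5: 4; = 4; G_3 = 4−1 = 3
step 3: 3 = 3; sub 7 for 6: 3; = 3; G_4 = 3−1 = 2
step 4: 2 = 2; sub 8 for 7: 2; = 2; G_5 = 2−1 = 1

2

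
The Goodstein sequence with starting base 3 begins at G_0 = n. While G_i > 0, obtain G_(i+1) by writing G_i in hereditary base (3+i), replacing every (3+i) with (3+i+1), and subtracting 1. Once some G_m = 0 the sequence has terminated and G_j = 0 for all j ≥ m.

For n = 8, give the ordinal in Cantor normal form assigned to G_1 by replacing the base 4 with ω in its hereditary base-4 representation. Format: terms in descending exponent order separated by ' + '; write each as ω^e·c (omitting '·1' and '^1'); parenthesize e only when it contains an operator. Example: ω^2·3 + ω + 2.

ω·2 + 1

G_0=8  [base 3] 2·3 + 2  →[3↦4]→  2·4 + 2 = 10  −1 ⇒ G_1=9
G_1=9  [base 4] 2·4 + 1  →[4↦5]→  2·5 + 1 = 11  −1 ⇒ G_2=10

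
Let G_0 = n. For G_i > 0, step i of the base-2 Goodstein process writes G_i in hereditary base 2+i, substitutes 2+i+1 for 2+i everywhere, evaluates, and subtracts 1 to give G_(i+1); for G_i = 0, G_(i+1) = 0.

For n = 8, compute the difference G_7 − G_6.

i=0: 8 = 2^(2 + 1) (b=2); 2→3: 3^(3 + 1) = 81; 81−1 = 80
i=1: 80 = 2·3^3 + 2·3^2 + 2·3 + 2 (b=3); 3→4: 2·4^4 + 2·4^2 + 2·4 + 2 = 554; 554−1 = 553
i=2: 553 = 2·4^4 + 2·4^2 + 2·4 + 1 (b=4); 4→5: 2·5^5 + 2·5^2 + 2·5 + 1 = 6311; 6311−1 = 6310
i=3: 6310 = 2·5^5 + 2·5^2 + 2·5 (b=5); 5→6: 2·6^6 + 2·6^2 + 2·6 = 93396; 93396−1 = 93395
i=4: 93395 = 2·6^6 + 2·6^2 + 6 + 5 (b=6); 6→7: 2·7^7 + 2·7^2 + 7 + 5 = 1647196; 1647196−1 = 1647195
i=5: 1647195 = 2·7^7 + 2·7^2 + 7 + 4 (b=7); 7→8: 2·8^8 + 2·8^2 + 8 + 4 = 33554572; 33554572−1 = 33554571
i=6: 33554571 = 2·8^8 + 2·8^2 + 8 + 3 (b=8); 8→9: 2·9^9 + 2·9^2 + 9 + 3 = 774841152; 774841152−1 = 774841151

741286580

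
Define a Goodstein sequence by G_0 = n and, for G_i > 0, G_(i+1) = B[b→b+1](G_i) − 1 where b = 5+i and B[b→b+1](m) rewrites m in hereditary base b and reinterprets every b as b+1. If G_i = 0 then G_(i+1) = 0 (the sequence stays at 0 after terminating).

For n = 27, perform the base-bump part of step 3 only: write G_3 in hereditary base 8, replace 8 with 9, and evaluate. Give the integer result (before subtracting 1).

70

27 —HB5→ 5^2 + 2 —bump→ 6^2 + 2 = 38 —(−1)→ 37
37 —HB6→ 6^2 + 1 —bump→ 7^2 + 1 = 50 —(−1)→ 49
49 —HB7→ 7^2 —bump→ 8^2 = 64 —(−1)→ 63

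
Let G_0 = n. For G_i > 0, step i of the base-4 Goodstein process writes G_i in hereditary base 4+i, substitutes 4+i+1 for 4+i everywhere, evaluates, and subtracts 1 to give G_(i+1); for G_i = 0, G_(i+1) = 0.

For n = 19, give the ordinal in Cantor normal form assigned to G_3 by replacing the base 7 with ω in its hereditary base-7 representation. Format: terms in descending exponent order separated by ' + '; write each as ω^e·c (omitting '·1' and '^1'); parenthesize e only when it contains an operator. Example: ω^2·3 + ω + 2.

19 —HB4→ 4^2 + 3 —bump→ 5^2 + 3 = 28 —(−1)→ 27
27 —HB5→ 5^2 + 2 —bump→ 6^2 + 2 = 38 —(−1)→ 37
37 —HB6→ 6^2 + 1 —bump→ 7^2 + 1 = 50 —(−1)→ 49

ω^2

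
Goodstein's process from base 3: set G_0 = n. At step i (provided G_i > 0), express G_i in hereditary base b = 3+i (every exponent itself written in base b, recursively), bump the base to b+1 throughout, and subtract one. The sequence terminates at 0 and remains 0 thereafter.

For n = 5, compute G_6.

2

5 —HB3→ 3 + 2 —bump→ 4 + 2 = 6 —(−1)→ 5
5 —HB4→ 4 + 1 —bump→ 5 + 1 = 6 —(−1)→ 5
5 —HB5→ 5 —bump→ 6 = 6 —(−1)→ 5
5 —HB6→ 5 —bump→ 5 = 5 —(−1)→ 4
4 —HB7→ 4 —bump→ 4 = 4 —(−1)→ 3
3 —HB8→ 3 —bump→ 3 = 3 —(−1)→ 2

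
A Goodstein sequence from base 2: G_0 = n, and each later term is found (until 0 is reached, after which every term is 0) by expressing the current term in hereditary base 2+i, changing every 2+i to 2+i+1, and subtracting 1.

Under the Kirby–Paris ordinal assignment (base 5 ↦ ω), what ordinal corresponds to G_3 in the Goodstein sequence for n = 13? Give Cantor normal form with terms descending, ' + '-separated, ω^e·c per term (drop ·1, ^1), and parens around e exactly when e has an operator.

ω^(ω + 1) + ω^3·3 + ω^2·3 + ω·3 + 2

[0] 13 ≡ 2^(2 + 1) + 2^2 + 1 (base 2). Lift 3: 109. −1: 108.
[1] 108 ≡ 3^(3 + 1) + 3^3 (base 3). Lift 4: 1280. −1: 1279.
[2] 1279 ≡ 4^(4 + 1) + 3·4^3 + 3·4^2 + 3·4 + 3 (base 4). Lift 5: 16093. −1: 16092.
[3] 16092 ≡ 5^(5 + 1) + 3·5^3 + 3·5^2 + 3·5 + 2 (base 5). Lift 6: 280712. −1: 280711.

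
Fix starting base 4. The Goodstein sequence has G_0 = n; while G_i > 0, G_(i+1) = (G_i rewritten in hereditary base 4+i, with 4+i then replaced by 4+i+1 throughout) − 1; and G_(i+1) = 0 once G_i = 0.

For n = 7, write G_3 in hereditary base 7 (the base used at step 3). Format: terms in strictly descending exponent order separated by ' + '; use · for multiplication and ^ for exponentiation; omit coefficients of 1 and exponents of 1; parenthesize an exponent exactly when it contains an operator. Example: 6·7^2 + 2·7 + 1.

7

7 —HB4→ 4 + 3 —bump→ 5 + 3 = 8 —(−1)→ 7
7 —HB5→ 5 + 2 —bump→ 6 + 2 = 8 —(−1)→ 7
7 —HB6→ 6 + 1 —bump→ 7 + 1 = 8 —(−1)→ 7
7 —HB7→ 7 —bump→ 8 = 8 —(−1)→ 7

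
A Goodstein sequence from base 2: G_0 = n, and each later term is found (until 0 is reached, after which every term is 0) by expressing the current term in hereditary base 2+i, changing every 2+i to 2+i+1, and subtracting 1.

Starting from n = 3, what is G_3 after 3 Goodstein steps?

2

G_0=3  [base 2] 2 + 1  →[2↦3]→  3 + 1 = 4  −1 ⇒ G_1=3
G_1=3  [base 3] 3  →[3↦4]→  4 = 4  −1 ⇒ G_2=3
G_2=3  [base 4] 3  →[4↦5]→  3 = 3  −1 ⇒ G_3=2
G_3=2  [base 5] 2  →[5↦6]→  2 = 2  −1 ⇒ G_4=1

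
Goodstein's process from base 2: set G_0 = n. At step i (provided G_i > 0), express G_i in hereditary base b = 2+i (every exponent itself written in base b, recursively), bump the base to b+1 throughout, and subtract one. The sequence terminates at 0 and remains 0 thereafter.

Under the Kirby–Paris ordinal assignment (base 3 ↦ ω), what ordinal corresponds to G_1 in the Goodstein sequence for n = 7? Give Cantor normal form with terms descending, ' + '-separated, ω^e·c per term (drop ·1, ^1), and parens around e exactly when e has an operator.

ω^ω + ω

[0] 7 ≡ 2^2 + 2 + 1 (base 2). Lift 3: 31. −1: 30.
[1] 30 ≡ 3^3 + 3 (base 3). Lift 4: 260. −1: 259.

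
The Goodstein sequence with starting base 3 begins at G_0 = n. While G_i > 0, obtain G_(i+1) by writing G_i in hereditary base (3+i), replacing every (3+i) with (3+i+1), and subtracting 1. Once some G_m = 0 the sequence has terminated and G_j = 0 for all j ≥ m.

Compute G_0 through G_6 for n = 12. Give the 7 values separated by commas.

12, 19, 27, 37, 49, 63, 69

G_0=12  [base 3] 3^2 + 3  →[3↦4]→  4^2 + 4 = 20  −1 ⇒ G_1=19
G_1=19  [base 4] 4^2 + 3  →[4↦5]→  5^2 + 3 = 28  −1 ⇒ G_2=27
G_2=27  [base 5] 5^2 + 2  →[5↦6]→  6^2 + 2 = 38  −1 ⇒ G_3=37
G_3=37  [base 6] 6^2 + 1  →[6↦7]→  7^2 + 1 = 50  −1 ⇒ G_4=49
G_4=49  [base 7] 7^2  →[7↦8]→  8^2 = 64  −1 ⇒ G_5=63
G_5=63  [base 8] 7·8 + 7  →[8↦9]→  7·9 + 7 = 70  −1 ⇒ G_6=69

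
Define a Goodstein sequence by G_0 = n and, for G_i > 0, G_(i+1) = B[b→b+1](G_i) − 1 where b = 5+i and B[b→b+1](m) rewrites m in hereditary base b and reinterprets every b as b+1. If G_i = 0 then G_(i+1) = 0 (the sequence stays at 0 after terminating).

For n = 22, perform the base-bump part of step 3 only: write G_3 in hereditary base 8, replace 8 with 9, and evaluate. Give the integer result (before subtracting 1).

base 5: 22 = 4·5 + 2; at 6: 4·6 + 2 = 26; next = 25
base 6: 25 = 4·6 + 1; at 7: 4·7 + 1 = 29; next = 28
base 7: 28 = 4·7; at 8: 4·8 = 32; next = 31
base 8: 31 = 3·8 + 7; at 9: 3·9 + 7 = 34; next = 33

34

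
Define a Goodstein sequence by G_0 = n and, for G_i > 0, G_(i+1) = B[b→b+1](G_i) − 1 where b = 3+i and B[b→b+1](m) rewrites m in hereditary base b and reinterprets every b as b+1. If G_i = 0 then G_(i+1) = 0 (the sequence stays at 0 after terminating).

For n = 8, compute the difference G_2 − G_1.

step 0: 8 = 2·3 + 2; sub 4 for 3: 2·4 + 2; = 10; G_1 = 10−1 = 9
step 1: 9 = 2·4 + 1; sub 5 for 4: 2·5 + 1; = 11; G_2 = 11−1 = 10

1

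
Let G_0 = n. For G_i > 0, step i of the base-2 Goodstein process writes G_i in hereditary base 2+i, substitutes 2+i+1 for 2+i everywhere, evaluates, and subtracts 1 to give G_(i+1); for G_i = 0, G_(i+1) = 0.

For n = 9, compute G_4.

step 0: 9 = 2^(2 + 1) + 1; sub 3 for 2: 3^(3 + 1) + 1; = 82; G_1 = 82−1 = 81
step 1: 81 = 3^(3 + 1); sub 4 for 3: 4^(4 + 1); = 1024; G_2 = 1024−1 = 1023
step 2: 1023 = 3·4^4 + 3·4^3 + 3·4^2 + 3·4 + 3; sub 5 for 4: 3·5^5 + 3·5^3 + 3·5^2 + 3·5 + 3; = 9843; G_3 = 9843−1 = 9842
step 3: 9842 = 3·5^5 + 3·5^3 + 3·5^2 + 3·5 + 2; sub 6 for 5: 3·6^6 + 3·6^3 + 3·6^2 + 3·6 + 2; = 140744; G_4 = 140744−1 = 140743
step 4: 140743 = 3·6^6 + 3·6^3 + 3·6^2 + 3·6 + 1; sub 7 for 6: 3·7^7 + 3·7^3 + 3·7^2 + 3·7 + 1; = 2471827; G_5 = 2471827−1 = 2471826

140743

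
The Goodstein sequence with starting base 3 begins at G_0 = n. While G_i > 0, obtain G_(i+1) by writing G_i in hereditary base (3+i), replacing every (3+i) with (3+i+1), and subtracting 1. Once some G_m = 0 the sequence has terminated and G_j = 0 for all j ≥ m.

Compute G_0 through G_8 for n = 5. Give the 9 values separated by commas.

[0] 5 ≡ 3 + 2 (base 3). Lift 4: 6. −1: 5.
[1] 5 ≡ 4 + 1 (base 4). Lift 5: 6. −1: 5.
[2] 5 ≡ 5 (base 5). Lift 6: 6. −1: 5.
[3] 5 ≡ 5 (base 6). Lift 7: 5. −1: 4.
[4] 4 ≡ 4 (base 7). Lift 8: 4. −1: 3.
[5] 3 ≡ 3 (base 8). Lift 9: 3. −1: 2.
[6] 2 ≡ 2 (base 9). Lift 10: 2. −1: 1.
[7] 1 ≡ 1 (base 10). Lift 11: 1. −1: 0.

5, 5, 5, 5, 4, 3, 2, 1, 0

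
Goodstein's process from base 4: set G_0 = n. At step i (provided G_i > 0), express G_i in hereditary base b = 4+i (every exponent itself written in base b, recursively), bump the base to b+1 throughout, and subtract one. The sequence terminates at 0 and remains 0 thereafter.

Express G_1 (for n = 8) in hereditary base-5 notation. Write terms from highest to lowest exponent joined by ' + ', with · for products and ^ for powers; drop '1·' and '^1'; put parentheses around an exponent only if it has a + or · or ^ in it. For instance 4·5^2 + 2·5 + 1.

[0] 8 ≡ 2·4 (base 4). Lift 5: 10. −1: 9.
[1] 9 ≡ 5 + 4 (base 5). Lift 6: 10. −1: 9.

5 + 4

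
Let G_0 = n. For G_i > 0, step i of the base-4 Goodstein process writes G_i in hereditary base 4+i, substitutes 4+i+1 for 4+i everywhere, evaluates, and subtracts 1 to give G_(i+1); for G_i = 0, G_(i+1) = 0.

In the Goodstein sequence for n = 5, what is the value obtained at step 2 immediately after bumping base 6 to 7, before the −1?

5

step 0: 5 = 4 + 1; sub 5 for 4: 5 + 1; = 6; G_1 = 6−1 = 5
step 1: 5 = 5; sub 6 for 5: 6; = 6; G_2 = 6−1 = 5
step 2: 5 = 5; sub 7 for 6: 5; = 5; G_3 = 5−1 = 4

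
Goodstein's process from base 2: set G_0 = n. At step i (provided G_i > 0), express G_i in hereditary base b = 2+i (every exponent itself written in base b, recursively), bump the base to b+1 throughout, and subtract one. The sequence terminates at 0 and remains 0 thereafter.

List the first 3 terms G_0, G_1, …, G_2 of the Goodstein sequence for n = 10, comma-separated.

10, 83, 1025

G_0=10  [base 2] 2^(2 + 1) + 2  →[2↦3]→  3^(3 + 1) + 3 = 84  −1 ⇒ G_1=83
G_1=83  [base 3] 3^(3 + 1) + 2  →[3↦4]→  4^(4 + 1) + 2 = 1026  −1 ⇒ G_2=1025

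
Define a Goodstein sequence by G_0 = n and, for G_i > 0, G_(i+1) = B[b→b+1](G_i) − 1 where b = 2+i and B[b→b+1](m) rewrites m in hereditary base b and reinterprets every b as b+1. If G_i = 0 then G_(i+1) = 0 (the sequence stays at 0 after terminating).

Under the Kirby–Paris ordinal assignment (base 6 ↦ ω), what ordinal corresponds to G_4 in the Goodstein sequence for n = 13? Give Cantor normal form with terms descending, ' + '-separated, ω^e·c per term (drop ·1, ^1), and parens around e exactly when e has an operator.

ω^(ω + 1) + ω^3·3 + ω^2·3 + ω·3 + 1

(0) 13|_2 = 2^(2 + 1) + 2^2 + 1 ↦ 3^(3 + 1) + 3^3 + 1|_3 = 109 ⇒ 108
(1) 108|_3 = 3^(3 + 1) + 3^3 ↦ 4^(4 + 1) + 4^4|_4 = 1280 ⇒ 1279
(2) 1279|_4 = 4^(4 + 1) + 3·4^3 + 3·4^2 + 3·4 + 3 ↦ 5^(5 + 1) + 3·5^3 + 3·5^2 + 3·5 + 3|_5 = 16093 ⇒ 16092
(3) 16092|_5 = 5^(5 + 1) + 3·5^3 + 3·5^2 + 3·5 + 2 ↦ 6^(6 + 1) + 3·6^3 + 3·6^2 + 3·6 + 2|_6 = 280712 ⇒ 280711
(4) 280711|_6 = 6^(6 + 1) + 3·6^3 + 3·6^2 + 3·6 + 1 ↦ 7^(7 + 1) + 3·7^3 + 3·7^2 + 3·7 + 1|_7 = 5765999 ⇒ 5765998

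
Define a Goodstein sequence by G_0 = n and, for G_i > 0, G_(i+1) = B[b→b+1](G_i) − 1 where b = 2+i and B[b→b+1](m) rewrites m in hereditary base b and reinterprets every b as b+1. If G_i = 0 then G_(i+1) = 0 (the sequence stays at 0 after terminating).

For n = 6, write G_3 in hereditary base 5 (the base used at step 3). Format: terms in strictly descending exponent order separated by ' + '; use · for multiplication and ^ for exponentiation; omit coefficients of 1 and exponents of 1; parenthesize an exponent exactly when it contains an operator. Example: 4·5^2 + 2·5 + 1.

5^5

6 —HB2→ 2^2 + 2 —bump→ 3^3 + 3 = 30 —(−1)→ 29
29 —HB3→ 3^3 + 2 —bump→ 4^4 + 2 = 258 —(−1)→ 257
257 —HB4→ 4^4 + 1 —bump→ 5^5 + 1 = 3126 —(−1)→ 3125
3125 —HB5→ 5^5 —bump→ 6^6 = 46656 —(−1)→ 46655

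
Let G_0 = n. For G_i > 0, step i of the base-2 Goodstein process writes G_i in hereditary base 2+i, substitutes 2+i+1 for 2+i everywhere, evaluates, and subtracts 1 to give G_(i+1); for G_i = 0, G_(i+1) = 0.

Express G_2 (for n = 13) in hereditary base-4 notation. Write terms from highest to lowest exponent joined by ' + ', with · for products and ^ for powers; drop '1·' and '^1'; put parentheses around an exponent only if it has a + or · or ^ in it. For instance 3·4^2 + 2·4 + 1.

base 2: 13 = 2^(2 + 1) + 2^2 + 1; at 3: 3^(3 + 1) + 3^3 + 1 = 109; next = 108
base 3: 108 = 3^(3 + 1) + 3^3; at 4: 4^(4 + 1) + 4^4 = 1280; next = 1279
base 4: 1279 = 4^(4 + 1) + 3·4^3 + 3·4^2 + 3·4 + 3; at 5: 5^(5 + 1) + 3·5^3 + 3·5^2 + 3·5 + 3 = 16093; next = 16092

4^(4 + 1) + 3·4^3 + 3·4^2 + 3·4 + 3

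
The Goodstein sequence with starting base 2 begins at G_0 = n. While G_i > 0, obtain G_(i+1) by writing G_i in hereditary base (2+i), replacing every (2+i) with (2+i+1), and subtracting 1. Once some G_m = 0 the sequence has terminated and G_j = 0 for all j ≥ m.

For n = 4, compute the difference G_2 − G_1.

15

(0) 4|_2 = 2^2 ↦ 3^3|_3 = 27 ⇒ 26
(1) 26|_3 = 2·3^2 + 2·3 + 2 ↦ 2·4^2 + 2·4 + 2|_4 = 42 ⇒ 41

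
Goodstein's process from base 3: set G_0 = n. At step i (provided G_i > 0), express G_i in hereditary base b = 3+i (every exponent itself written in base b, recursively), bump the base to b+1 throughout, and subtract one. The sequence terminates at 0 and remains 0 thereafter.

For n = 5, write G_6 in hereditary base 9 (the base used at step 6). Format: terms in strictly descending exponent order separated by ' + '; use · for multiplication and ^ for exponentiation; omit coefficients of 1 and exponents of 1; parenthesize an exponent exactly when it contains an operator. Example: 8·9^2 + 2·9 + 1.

i=0: 5 = 3 + 2 (b=3); 3→4: 4 + 2 = 6; 6−1 = 5
i=1: 5 = 4 + 1 (b=4); 4→5: 5 + 1 = 6; 6−1 = 5
i=2: 5 = 5 (b=5); 5→6: 6 = 6; 6−1 = 5
i=3: 5 = 5 (b=6); 6→7: 5 = 5; 5−1 = 4
i=4: 4 = 4 (b=7); 7→8: 4 = 4; 4−1 = 3
i=5: 3 = 3 (b=8); 8→9: 3 = 3; 3−1 = 2

2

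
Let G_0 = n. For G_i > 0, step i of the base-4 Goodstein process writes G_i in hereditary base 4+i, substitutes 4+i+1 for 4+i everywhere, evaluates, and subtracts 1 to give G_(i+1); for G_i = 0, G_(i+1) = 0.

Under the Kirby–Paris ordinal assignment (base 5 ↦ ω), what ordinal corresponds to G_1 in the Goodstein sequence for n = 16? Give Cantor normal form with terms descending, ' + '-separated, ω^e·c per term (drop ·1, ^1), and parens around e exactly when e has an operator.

base 4: 16 = 4^2; at 5: 5^2 = 25; next = 24
base 5: 24 = 4·5 + 4; at 6: 4·6 + 4 = 28; next = 27

ω·4 + 4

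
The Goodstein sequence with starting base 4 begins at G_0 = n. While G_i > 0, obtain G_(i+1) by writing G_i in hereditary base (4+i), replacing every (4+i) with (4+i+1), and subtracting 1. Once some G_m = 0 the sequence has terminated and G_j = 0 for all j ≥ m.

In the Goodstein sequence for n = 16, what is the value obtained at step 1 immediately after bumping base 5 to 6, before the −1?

(0) 16|_4 = 4^2 ↦ 5^2|_5 = 25 ⇒ 24
(1) 24|_5 = 4·5 + 4 ↦ 4·6 + 4|_6 = 28 ⇒ 27

28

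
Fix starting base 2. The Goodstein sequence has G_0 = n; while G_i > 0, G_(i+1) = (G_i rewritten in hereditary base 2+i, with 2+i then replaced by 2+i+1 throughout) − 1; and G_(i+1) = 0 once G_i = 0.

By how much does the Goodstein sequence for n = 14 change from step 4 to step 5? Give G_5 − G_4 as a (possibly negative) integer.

step 0: 14 = 2^(2 + 1) + 2^2 + 2; sub 3 for 2: 3^(3 + 1) + 3^3 + 3; = 111; G_1 = 111−1 = 110
step 1: 110 = 3^(3 + 1) + 3^3 + 2; sub 4 for 3: 4^(4 + 1) + 4^4 + 2; = 1282; G_2 = 1282−1 = 1281
step 2: 1281 = 4^(4 + 1) + 4^4 + 1; sub 5 for 4: 5^(5 + 1) + 5^5 + 1; = 18751; G_3 = 18751−1 = 18750
step 3: 18750 = 5^(5 + 1) + 5^5; sub 6 for 5: 6^(6 + 1) + 6^6; = 326592; G_4 = 326592−1 = 326591
step 4: 326591 = 6^(6 + 1) + 5·6^5 + 5·6^4 + 5·6^3 + 5·6^2 + 5·6 + 5; sub 7 for 6: 7^(7 + 1) + 5·7^5 + 5·7^4 + 5·7^3 + 5·7^2 + 5·7 + 5; = 5862841; G_5 = 5862841−1 = 5862840

5536249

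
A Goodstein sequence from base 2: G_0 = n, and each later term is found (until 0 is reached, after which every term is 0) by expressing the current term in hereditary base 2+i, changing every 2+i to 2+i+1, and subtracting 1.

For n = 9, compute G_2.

1023

(0) 9|_2 = 2^(2 + 1) + 1 ↦ 3^(3 + 1) + 1|_3 = 82 ⇒ 81
(1) 81|_3 = 3^(3 + 1) ↦ 4^(4 + 1)|_4 = 1024 ⇒ 1023
(2) 1023|_4 = 3·4^4 + 3·4^3 + 3·4^2 + 3·4 + 3 ↦ 3·5^5 + 3·5^3 + 3·5^2 + 3·5 + 3|_5 = 9843 ⇒ 9842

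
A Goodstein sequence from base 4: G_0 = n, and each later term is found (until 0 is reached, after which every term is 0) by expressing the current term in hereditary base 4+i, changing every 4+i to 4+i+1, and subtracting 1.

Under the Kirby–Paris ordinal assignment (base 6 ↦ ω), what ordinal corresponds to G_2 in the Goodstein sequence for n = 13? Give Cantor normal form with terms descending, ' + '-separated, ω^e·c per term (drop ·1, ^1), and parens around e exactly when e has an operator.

[0] 13 ≡ 3·4 + 1 (base 4). Lift 5: 16. −1: 15.
[1] 15 ≡ 3·5 (base 5). Lift 6: 18. −1: 17.
[2] 17 ≡ 2·6 + 5 (base 6). Lift 7: 19. −1: 18.

ω·2 + 5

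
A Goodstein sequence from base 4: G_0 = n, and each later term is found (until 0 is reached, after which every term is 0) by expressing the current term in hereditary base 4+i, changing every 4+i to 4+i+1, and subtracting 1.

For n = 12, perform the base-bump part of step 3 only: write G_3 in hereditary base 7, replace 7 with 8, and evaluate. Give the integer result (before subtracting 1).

18

i=0: 12 = 3·4 (b=4); 4→5: 3·5 = 15; 15−1 = 14
i=1: 14 = 2·5 + 4 (b=5); 5→6: 2·6 + 4 = 16; 16−1 = 15
i=2: 15 = 2·6 + 3 (b=6); 6→7: 2·7 + 3 = 17; 17−1 = 16
i=3: 16 = 2·7 + 2 (b=7); 7→8: 2·8 + 2 = 18; 18−1 = 17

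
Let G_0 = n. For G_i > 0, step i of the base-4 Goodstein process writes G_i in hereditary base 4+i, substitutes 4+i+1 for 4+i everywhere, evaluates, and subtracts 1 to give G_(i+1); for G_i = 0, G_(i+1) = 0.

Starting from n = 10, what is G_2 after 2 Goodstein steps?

12

base 4: 10 = 2·4 + 2; at 5: 2·5 + 2 = 12; next = 11
base 5: 11 = 2·5 + 1; at 6: 2·6 + 1 = 13; next = 12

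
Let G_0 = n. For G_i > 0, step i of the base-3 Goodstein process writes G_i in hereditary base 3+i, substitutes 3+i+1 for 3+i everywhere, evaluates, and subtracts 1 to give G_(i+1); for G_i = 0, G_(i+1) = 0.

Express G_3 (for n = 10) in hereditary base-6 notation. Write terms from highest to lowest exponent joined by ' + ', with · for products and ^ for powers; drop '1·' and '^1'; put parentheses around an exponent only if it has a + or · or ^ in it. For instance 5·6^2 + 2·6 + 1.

4·6 + 3

G_0 = 10. HB_3(10) = 3^2 + 1. Bump = 17. G_1 = 16.
G_1 = 16. HB_4(16) = 4^2. Bump = 25. G_2 = 24.
G_2 = 24. HB_5(24) = 4·5 + 4. Bump = 28. G_3 = 27.
G_3 = 27. HB_6(27) = 4·6 + 3. Bump = 31. G_4 = 30.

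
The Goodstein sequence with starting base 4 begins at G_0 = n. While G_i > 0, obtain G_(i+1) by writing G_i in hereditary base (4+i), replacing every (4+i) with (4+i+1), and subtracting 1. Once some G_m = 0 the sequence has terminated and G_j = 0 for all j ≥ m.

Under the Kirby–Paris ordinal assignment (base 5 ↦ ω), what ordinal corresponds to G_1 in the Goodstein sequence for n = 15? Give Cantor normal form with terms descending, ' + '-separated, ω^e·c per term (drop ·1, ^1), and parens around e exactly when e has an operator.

base 4: 15 = 3·4 + 3; at 5: 3·5 + 3 = 18; next = 17
base 5: 17 = 3·5 + 2; at 6: 3·6 + 2 = 20; next = 19

ω·3 + 2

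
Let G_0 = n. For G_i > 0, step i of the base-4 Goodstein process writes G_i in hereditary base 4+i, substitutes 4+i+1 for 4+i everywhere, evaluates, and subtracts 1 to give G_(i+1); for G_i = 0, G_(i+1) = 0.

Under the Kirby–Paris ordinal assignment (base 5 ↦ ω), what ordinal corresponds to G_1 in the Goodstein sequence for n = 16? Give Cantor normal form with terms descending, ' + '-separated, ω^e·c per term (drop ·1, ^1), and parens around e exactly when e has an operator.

ω·4 + 4

i=0: 16 = 4^2 (b=4); 4→5: 5^2 = 25; 25−1 = 24
i=1: 24 = 4·5 + 4 (b=5); 5→6: 4·6 + 4 = 28; 28−1 = 27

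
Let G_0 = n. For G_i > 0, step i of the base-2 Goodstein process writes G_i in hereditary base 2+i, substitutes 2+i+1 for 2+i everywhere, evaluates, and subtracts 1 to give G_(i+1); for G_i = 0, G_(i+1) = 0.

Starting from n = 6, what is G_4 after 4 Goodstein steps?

[0] 6 ≡ 2^2 + 2 (base 2). Lift 3: 30. −1: 29.
[1] 29 ≡ 3^3 + 2 (base 3). Lift 4: 258. −1: 257.
[2] 257 ≡ 4^4 + 1 (base 4). Lift 5: 3126. −1: 3125.
[3] 3125 ≡ 5^5 (base 5). Lift 6: 46656. −1: 46655.
[4] 46655 ≡ 5·6^5 + 5·6^4 + 5·6^3 + 5·6^2 + 5·6 + 5 (base 6). Lift 7: 98040. −1: 98039.

46655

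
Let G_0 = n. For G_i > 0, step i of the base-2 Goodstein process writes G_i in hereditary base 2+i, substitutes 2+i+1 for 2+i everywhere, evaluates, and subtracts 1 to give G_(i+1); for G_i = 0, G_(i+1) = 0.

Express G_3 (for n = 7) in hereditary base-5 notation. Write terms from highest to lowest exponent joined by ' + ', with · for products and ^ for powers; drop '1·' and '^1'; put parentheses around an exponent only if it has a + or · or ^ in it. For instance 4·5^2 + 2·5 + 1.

5^5 + 2

G_0 = 7. HB_2(7) = 2^2 + 2 + 1. Bump = 31. G_1 = 30.
G_1 = 30. HB_3(30) = 3^3 + 3. Bump = 260. G_2 = 259.
G_2 = 259. HB_4(259) = 4^4 + 3. Bump = 3128. G_3 = 3127.
G_3 = 3127. HB_5(3127) = 5^5 + 2. Bump = 46658. G_4 = 46657.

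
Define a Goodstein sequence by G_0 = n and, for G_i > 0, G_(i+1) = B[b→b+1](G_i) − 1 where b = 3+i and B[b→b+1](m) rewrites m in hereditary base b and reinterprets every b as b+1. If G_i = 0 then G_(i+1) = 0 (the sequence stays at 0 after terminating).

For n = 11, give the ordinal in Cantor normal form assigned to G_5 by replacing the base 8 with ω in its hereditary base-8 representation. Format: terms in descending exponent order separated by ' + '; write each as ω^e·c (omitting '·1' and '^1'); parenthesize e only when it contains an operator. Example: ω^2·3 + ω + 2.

ω·5 + 3

step 0: 11 = 3^2 + 2; sub 4 for 3: 4^2 + 2; = 18; G_1 = 18−1 = 17
step 1: 17 = 4^2 + 1; sub 5 for 4: 5^2 + 1; = 26; G_2 = 26−1 = 25
step 2: 25 = 5^2; sub 6 for 5: 6^2; = 36; G_3 = 36−1 = 35
step 3: 35 = 5·6 + 5; sub 7 for 6: 5·7 + 5; = 40; G_4 = 40−1 = 39
step 4: 39 = 5·7 + 4; sub 8 for 7: 5·8 + 4; = 44; G_5 = 44−1 = 43
step 5: 43 = 5·8 + 3; sub 9 for 8: 5·9 + 3; = 48; G_6 = 48−1 = 47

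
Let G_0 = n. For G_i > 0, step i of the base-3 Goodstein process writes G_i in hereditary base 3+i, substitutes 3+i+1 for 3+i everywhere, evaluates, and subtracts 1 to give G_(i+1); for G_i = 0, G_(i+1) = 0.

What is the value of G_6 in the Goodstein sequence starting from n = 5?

G_0 = 5. HB_3(5) = 3 + 2. Bump = 6. G_1 = 5.
G_1 = 5. HB_4(5) = 4 + 1. Bump = 6. G_2 = 5.
G_2 = 5. HB_5(5) = 5. Bump = 6. G_3 = 5.
G_3 = 5. HB_6(5) = 5. Bump = 5. G_4 = 4.
G_4 = 4. HB_7(4) = 4. Bump = 4. G_5 = 3.
G_5 = 3. HB_8(3) = 3. Bump = 3. G_6 = 2.
G_6 = 2. HB_9(2) = 2. Bump = 2. G_7 = 1.

2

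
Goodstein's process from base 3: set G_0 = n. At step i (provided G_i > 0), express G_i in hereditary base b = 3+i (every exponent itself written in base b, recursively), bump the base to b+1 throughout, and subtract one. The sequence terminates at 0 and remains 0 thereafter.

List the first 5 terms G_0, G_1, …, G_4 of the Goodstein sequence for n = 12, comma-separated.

12, 19, 27, 37, 49

[0] 12 ≡ 3^2 + 3 (base 3). Lift 4: 20. −1: 19.
[1] 19 ≡ 4^2 + 3 (base 4). Lift 5: 28. −1: 27.
[2] 27 ≡ 5^2 + 2 (base 5). Lift 6: 38. −1: 37.
[3] 37 ≡ 6^2 + 1 (base 6). Lift 7: 50. −1: 49.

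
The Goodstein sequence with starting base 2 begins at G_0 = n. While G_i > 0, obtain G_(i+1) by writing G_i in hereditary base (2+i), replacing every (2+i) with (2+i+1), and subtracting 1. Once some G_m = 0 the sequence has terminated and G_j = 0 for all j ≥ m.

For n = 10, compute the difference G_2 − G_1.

942

(0) 10|_2 = 2^(2 + 1) + 2 ↦ 3^(3 + 1) + 3|_3 = 84 ⇒ 83
(1) 83|_3 = 3^(3 + 1) + 2 ↦ 4^(4 + 1) + 2|_4 = 1026 ⇒ 1025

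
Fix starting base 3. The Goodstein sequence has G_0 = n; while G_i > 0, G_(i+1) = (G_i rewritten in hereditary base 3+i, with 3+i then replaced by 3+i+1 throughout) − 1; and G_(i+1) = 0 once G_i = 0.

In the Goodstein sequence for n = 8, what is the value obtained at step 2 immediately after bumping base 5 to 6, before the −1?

12

[0] 8 ≡ 2·3 + 2 (base 3). Lift 4: 10. −1: 9.
[1] 9 ≡ 2·4 + 1 (base 4). Lift 5: 11. −1: 10.
[2] 10 ≡ 2·5 (base 5). Lift 6: 12. −1: 11.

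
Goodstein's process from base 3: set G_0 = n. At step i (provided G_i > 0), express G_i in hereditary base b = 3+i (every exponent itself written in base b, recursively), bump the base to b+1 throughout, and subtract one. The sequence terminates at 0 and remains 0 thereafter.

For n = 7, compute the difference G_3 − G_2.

step 0: 7 = 2·3 + 1; sub 4 for 3: 2·4 + 1; = 9; G_1 = 9−1 = 8
step 1: 8 = 2·4; sub 5 for 4: 2·5; = 10; G_2 = 10−1 = 9
step 2: 9 = 5 + 4; sub 6 for 5: 6 + 4; = 10; G_3 = 10−1 = 9

0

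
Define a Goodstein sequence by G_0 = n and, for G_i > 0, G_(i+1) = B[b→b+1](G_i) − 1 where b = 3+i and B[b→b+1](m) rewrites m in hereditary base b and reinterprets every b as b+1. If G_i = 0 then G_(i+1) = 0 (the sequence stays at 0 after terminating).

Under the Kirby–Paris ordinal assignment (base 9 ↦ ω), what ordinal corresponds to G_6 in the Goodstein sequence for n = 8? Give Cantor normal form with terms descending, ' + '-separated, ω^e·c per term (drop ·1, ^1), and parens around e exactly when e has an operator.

ω + 2

[0] 8 ≡ 2·3 + 2 (base 3). Lift 4: 10. −1: 9.
[1] 9 ≡ 2·4 + 1 (base 4). Lift 5: 11. −1: 10.
[2] 10 ≡ 2·5 (base 5). Lift 6: 12. −1: 11.
[3] 11 ≡ 6 + 5 (base 6). Lift 7: 12. −1: 11.
[4] 11 ≡ 7 + 4 (base 7). Lift 8: 12. −1: 11.
[5] 11 ≡ 8 + 3 (base 8). Lift 9: 12. −1: 11.
[6] 11 ≡ 9 + 2 (base 9). Lift 10: 12. −1: 11.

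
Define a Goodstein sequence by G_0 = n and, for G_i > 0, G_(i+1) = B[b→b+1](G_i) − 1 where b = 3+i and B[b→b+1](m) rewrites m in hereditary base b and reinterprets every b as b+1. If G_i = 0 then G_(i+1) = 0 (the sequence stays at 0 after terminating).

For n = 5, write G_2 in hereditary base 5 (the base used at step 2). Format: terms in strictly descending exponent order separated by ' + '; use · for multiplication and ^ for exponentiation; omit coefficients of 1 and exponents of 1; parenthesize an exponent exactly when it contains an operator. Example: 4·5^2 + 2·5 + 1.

G_0=5  [base 3] 3 + 2  →[3↦4]→  4 + 2 = 6  −1 ⇒ G_1=5
G_1=5  [base 4] 4 + 1  →[4↦5]→  5 + 1 = 6  −1 ⇒ G_2=5
G_2=5  [base 5] 5  →[5↦6]→  6 = 6  −1 ⇒ G_3=5

5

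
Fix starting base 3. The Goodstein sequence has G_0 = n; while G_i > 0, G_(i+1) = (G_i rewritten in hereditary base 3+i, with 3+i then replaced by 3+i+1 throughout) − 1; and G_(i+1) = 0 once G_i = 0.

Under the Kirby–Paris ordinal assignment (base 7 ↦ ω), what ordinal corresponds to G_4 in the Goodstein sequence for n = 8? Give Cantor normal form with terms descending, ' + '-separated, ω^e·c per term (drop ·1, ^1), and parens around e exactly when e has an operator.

base 3: 8 = 2·3 + 2; at 4: 2·4 + 2 = 10; next = 9
base 4: 9 = 2·4 + 1; at 5: 2·5 + 1 = 11; next = 10
base 5: 10 = 2·5; at 6: 2·6 = 12; next = 11
base 6: 11 = 6 + 5; at 7: 7 + 5 = 12; next = 11
base 7: 11 = 7 + 4; at 8: 8 + 4 = 12; next = 11

ω + 4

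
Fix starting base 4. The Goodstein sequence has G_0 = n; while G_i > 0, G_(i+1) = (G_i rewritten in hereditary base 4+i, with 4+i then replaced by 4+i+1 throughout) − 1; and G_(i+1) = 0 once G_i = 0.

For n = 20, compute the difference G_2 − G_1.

G_0 = 20. HB_4(20) = 4^2 + 4. Bump = 30. G_1 = 29.
G_1 = 29. HB_5(29) = 5^2 + 4. Bump = 40. G_2 = 39.

10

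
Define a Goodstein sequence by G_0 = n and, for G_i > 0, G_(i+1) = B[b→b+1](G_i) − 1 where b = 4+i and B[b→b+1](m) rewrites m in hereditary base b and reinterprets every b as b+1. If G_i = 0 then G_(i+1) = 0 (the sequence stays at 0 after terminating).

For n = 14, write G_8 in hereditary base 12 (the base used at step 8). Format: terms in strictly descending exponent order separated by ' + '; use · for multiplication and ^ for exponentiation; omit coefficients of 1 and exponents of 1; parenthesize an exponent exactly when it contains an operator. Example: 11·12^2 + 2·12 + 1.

G_0 = 14. HB_4(14) = 3·4 + 2. Bump = 17. G_1 = 16.
G_1 = 16. HB_5(16) = 3·5 + 1. Bump = 19. G_2 = 18.
G_2 = 18. HB_6(18) = 3·6. Bump = 21. G_3 = 20.
G_3 = 20. HB_7(20) = 2·7 + 6. Bump = 22. G_4 = 21.
G_4 = 21. HB_8(21) = 2·8 + 5. Bump = 23. G_5 = 22.
G_5 = 22. HB_9(22) = 2·9 + 4. Bump = 24. G_6 = 23.
G_6 = 23. HB_10(23) = 2·10 + 3. Bump = 25. G_7 = 24.
G_7 = 24. HB_11(24) = 2·11 + 2. Bump = 26. G_8 = 25.

2·12 + 1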